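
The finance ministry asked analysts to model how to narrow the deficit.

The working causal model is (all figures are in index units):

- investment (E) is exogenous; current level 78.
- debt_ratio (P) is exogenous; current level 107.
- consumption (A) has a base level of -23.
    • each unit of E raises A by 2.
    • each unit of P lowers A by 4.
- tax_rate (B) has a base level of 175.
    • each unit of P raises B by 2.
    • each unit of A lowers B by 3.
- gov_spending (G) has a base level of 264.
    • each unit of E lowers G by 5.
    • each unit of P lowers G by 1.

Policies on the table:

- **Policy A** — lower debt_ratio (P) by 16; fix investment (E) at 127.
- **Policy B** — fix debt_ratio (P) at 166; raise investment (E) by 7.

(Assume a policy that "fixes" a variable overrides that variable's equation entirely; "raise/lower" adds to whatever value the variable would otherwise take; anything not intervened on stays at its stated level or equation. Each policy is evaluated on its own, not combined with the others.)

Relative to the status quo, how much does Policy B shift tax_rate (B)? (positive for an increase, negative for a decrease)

Baseline:
  E = 78
  P = 107
  A = -23 + 2·78 − 4·107 = -295
  B = 175 + 2·107 − 3·(-295) = 1274
Policy B (P := 166, E + 7):
  E = 78 + 7 = 85
  P = 166
  A = -23 + 2·85 − 4·166 = -517
  B = 175 + 2·166 − 3·(-517) = 2058
Change in B: 2058 − 1274 = 784

784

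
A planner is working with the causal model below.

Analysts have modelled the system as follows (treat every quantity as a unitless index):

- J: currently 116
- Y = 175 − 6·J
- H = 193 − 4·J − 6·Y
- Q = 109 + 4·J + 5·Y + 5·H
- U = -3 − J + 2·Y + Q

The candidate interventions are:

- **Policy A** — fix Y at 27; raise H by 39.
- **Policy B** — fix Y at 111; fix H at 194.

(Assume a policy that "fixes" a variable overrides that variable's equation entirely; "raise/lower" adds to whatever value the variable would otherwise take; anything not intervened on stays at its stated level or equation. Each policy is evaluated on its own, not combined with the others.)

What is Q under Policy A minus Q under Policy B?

Policy A (Y := 27, H + 39):
  J = 116
  Y = 27
  H = 193 − 4·116 − 6·27 (+39 from intervention) = -394
  Q = 109 + 4·116 + 5·27 + 5·(-394) = -1262
Policy B (Y := 111, H := 194):
  J = 116
  Y = 111
  H = 194
  Q = 109 + 4·116 + 5·111 + 5·194 = 2098
Q: -1262 − 2098 = -3360

-3360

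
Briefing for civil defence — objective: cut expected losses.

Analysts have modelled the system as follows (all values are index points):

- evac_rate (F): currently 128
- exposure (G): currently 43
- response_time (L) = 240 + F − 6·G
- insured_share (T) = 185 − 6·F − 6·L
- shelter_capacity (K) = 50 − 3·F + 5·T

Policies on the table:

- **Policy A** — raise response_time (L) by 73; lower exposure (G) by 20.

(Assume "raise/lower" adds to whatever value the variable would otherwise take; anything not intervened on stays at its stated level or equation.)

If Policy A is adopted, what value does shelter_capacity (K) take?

Policy A (L + 73, G − 20):
  F = 128
  G = 43 − 20 = 23
  L = 240 + 128 − 6·23 (+73 from intervention) = 303
  T = 185 − 6·128 − 6·303 = -2401
  K = 50 − 3·128 + 5·(-2401) = -12339

-12339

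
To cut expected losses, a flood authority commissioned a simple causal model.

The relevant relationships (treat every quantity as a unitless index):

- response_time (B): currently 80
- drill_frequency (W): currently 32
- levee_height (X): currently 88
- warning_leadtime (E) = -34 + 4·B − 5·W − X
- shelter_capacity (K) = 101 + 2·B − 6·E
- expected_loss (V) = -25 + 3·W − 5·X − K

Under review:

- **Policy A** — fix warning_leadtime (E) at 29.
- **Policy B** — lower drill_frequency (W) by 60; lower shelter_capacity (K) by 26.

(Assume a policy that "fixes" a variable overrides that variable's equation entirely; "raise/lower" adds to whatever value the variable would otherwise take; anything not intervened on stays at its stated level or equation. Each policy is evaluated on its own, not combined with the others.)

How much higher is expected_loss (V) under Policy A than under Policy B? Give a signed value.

-1700

Policy A (E := 29):
  B = 80
  W = 32
  X = 88
  E = 29
  K = 101 + 2·80 − 6·29 = 87
  V = -25 + 3·32 − 5·88 − 87 = -456
Policy B (W − 60, K − 26):
  B = 80
  W = 32 − 60 = -28
  X = 88
  E = -34 + 4·80 − 5·(-28) − 88 = 338
  K = 101 + 2·80 − 6·338 (−26 from intervention) = -1793
  V = -25 + 3·(-28) − 5·88 − (-1793) = 1244
V: -456 − 1244 = -1700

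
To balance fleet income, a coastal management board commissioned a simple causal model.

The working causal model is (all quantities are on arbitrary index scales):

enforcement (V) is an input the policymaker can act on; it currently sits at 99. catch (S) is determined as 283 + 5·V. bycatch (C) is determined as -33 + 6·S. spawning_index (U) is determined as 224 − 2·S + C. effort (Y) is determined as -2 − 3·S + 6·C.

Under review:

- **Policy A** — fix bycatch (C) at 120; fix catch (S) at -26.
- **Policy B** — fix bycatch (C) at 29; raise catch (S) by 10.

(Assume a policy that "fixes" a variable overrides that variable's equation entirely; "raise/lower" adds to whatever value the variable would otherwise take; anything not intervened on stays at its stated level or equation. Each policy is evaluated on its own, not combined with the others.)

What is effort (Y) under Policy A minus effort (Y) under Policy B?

Policy A (C := 120, S := -26):
  V = 99
  S = -26
  C = 120
  Y = -2 − 3·(-26) + 6·120 = 796
Policy B (C := 29, S + 10):
  V = 99
  S = 283 + 5·99 (+10 from intervention) = 788
  C = 29
  Y = -2 − 3·788 + 6·29 = -2192
Y: 796 − (-2192) = 2988

2988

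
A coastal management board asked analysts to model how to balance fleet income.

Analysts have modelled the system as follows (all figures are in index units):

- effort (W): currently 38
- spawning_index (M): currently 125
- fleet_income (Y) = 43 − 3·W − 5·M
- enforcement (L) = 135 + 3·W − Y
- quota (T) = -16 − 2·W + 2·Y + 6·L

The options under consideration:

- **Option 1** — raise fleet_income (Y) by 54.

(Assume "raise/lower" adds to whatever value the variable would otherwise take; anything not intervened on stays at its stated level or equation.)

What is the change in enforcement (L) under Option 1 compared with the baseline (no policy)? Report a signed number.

Baseline:
  W = 38
  M = 125
  Y = 43 − 3·38 − 5·125 = -696
  L = 135 + 3·38 − (-696) = 945
Option 1 (Y + 54):
  W = 38
  M = 125
  Y = 43 − 3·38 − 5·125 (+54 from intervention) = -642
  L = 135 + 3·38 − (-642) = 891
Change in L: 891 − 945 = -54

-54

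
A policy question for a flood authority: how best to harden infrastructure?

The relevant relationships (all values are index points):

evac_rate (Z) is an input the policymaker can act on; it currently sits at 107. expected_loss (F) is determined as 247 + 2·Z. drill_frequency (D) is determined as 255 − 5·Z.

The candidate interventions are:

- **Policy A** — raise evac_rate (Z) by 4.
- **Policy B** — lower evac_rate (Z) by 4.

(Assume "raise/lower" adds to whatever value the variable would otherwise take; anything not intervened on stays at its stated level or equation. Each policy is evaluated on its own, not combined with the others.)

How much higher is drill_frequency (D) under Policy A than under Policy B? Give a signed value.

Policy A (Z + 4):
  Z = 107 + 4 = 111
  D = 255 − 5·111 = -300
Policy B (Z − 4):
  Z = 107 − 4 = 103
  D = 255 − 5·103 = -260
D: -300 − (-260) = -40

-40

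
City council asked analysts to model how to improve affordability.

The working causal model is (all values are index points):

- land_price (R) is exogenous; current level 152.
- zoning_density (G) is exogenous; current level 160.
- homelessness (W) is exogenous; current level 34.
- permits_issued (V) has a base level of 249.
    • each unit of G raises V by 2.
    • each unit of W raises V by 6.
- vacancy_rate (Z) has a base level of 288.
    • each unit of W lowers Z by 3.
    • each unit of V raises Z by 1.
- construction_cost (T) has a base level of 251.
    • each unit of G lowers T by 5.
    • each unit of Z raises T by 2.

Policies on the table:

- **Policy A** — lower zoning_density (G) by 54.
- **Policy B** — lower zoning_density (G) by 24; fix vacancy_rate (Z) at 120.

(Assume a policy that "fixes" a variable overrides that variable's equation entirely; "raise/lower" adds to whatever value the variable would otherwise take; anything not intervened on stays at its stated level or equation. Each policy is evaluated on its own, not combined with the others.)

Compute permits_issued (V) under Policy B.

Policy B (G − 24, Z := 120):
  G = 160 − 24 = 136
  W = 34
  V = 249 + 2·136 + 6·34 = 725

725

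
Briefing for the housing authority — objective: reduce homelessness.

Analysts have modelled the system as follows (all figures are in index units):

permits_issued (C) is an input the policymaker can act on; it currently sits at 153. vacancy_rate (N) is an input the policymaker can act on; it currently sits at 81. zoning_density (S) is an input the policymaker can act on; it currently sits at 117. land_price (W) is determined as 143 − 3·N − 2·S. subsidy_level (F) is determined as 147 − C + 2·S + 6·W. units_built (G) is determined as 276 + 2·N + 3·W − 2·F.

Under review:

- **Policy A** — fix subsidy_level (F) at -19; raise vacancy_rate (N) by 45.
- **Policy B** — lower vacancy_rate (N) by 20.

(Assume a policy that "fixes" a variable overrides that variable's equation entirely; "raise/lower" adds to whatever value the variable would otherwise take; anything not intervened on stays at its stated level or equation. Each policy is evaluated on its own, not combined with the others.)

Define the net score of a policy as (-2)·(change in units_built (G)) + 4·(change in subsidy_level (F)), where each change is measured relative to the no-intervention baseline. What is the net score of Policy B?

2600

Baseline:
  C = 153
  N = 81
  S = 117
  W = 143 − 3·81 − 2·117 = -334
  F = 147 − 153 + 2·117 + 6·(-334) = -1776
  G = 276 + 2·81 + 3·(-334) − 2·(-1776) = 2988
Policy B (N − 20):
  C = 153
  N = 81 − 20 = 61
  S = 117
  W = 143 − 3·61 − 2·117 = -274
  F = 147 − 153 + 2·117 + 6·(-274) = -1416
  G = 276 + 2·61 + 3·(-274) − 2·(-1416) = 2408
ΔG = 2408 − 2988 = -580; ΔF = -1416 − (-1776) = 360
Score = (-2)·(-580) + 4·360 = 2600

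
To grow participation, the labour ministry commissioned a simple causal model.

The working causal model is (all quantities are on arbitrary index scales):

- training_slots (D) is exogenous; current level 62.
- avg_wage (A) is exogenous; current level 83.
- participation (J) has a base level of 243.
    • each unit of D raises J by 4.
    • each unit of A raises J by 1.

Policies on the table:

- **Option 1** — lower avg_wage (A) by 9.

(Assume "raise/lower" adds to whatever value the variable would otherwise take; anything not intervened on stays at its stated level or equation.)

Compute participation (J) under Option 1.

565

Option 1 (A − 9):
  D = 62
  A = 83 − 9 = 74
  J = 243 + 4·62 + 74 = 565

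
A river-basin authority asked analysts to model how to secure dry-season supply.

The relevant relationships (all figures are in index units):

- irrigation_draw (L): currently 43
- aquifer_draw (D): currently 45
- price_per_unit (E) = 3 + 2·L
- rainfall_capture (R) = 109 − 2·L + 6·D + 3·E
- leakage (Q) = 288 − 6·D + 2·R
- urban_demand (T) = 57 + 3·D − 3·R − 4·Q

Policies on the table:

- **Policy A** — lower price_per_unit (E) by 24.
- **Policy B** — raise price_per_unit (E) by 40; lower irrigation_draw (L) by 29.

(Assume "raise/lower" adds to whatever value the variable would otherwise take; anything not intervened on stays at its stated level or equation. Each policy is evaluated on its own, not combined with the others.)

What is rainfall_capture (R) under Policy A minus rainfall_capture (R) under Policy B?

Policy A (E − 24):
  L = 43
  D = 45
  E = 3 + 2·43 (−24 from intervention) = 65
  R = 109 − 2·43 + 6·45 + 3·65 = 488
Policy B (E + 40, L − 29):
  L = 43 − 29 = 14
  D = 45
  E = 3 + 2·14 (+40 from intervention) = 71
  R = 109 − 2·14 + 6·45 + 3·71 = 564
R: 488 − 564 = -76

-76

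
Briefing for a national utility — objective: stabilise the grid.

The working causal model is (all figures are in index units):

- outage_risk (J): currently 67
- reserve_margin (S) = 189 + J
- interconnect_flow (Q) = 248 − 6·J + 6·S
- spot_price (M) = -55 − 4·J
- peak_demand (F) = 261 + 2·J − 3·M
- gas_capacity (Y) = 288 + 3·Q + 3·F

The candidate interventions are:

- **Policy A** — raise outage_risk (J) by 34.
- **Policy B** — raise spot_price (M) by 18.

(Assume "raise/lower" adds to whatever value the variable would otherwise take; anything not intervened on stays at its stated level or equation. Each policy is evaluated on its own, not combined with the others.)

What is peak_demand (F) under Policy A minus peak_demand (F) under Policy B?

530

Policy A (J + 34):
  J = 67 + 34 = 101
  M = -55 − 4·101 = -459
  F = 261 + 2·101 − 3·(-459) = 1840
Policy B (M + 18):
  J = 67
  M = -55 − 4·67 (+18 from intervention) = -305
  F = 261 + 2·67 − 3·(-305) = 1310
F: 1840 − 1310 = 530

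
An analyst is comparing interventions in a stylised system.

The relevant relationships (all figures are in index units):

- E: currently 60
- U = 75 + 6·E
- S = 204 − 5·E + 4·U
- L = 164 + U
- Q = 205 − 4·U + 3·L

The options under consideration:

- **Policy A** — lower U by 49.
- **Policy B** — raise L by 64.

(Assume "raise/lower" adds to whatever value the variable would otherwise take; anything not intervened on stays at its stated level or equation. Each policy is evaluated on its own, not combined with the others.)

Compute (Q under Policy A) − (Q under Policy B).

-143

Policy A (U − 49):
  E = 60
  U = 75 + 6·60 (−49 from intervention) = 386
  L = 164 + 386 = 550
  Q = 205 − 4·386 + 3·550 = 311
Policy B (L + 64):
  E = 60
  U = 75 + 6·60 = 435
  L = 164 + 435 (+64 from intervention) = 663
  Q = 205 − 4·435 + 3·663 = 454
Q: 311 − 454 = -143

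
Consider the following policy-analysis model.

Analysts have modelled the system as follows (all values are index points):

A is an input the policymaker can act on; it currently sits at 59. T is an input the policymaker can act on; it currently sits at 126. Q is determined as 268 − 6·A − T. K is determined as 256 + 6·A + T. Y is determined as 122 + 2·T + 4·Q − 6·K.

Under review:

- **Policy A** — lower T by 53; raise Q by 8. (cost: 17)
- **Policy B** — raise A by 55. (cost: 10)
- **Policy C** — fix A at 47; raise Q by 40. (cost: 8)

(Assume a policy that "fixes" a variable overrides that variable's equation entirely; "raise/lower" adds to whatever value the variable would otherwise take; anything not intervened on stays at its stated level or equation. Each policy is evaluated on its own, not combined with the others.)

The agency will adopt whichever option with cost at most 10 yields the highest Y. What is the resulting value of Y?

-4010

Policy B (A + 55):
  A = 59 + 55 = 114
  T = 126
  Q = 268 − 6·114 − 126 = -542
  K = 256 + 6·114 + 126 = 1066
  Y = 122 + 2·126 + 4·(-542) − 6·1066 = -8190
Policy C (A := 47, Q + 40):
  A = 47
  T = 126
  Q = 268 − 6·47 − 126 (+40 from intervention) = -100
  K = 256 + 6·47 + 126 = 664
  Y = 122 + 2·126 + 4·(-100) − 6·664 = -4010
Comparing — Policy B: Y=-8190, Policy C: Y=-4010. Highest is -4010 (Policy C).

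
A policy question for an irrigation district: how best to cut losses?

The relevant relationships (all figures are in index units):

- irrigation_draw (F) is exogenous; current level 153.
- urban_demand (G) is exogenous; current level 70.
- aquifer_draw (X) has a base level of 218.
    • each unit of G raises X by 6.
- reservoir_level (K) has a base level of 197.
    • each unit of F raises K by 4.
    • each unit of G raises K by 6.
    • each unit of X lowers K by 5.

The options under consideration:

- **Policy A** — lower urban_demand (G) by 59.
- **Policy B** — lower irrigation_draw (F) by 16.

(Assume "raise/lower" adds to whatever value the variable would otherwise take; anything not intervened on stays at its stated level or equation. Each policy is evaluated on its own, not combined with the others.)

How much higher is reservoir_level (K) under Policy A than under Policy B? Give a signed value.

1480

Policy A (G − 59):
  F = 153
  G = 70 − 59 = 11
  X = 218 + 6·11 = 284
  K = 197 + 4·153 + 6·11 − 5·284 = -545
Policy B (F − 16):
  F = 153 − 16 = 137
  G = 70
  X = 218 + 6·70 = 638
  K = 197 + 4·137 + 6·70 − 5·638 = -2025
K: -545 − (-2025) = 1480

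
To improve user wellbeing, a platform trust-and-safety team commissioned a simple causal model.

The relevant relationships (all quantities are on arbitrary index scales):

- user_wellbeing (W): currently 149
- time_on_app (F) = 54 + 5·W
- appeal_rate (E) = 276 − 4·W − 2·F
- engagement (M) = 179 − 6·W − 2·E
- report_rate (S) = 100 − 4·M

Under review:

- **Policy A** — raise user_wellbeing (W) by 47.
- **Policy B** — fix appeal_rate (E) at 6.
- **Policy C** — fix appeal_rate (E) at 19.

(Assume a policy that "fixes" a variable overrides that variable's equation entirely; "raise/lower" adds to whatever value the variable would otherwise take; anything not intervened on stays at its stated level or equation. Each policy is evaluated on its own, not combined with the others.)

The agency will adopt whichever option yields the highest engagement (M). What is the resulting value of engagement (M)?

Policy A (W + 47):
  W = 149 + 47 = 196
  F = 54 + 5·196 = 1034
  E = 276 − 4·196 − 2·1034 = -2576
  M = 179 − 6·196 − 2·(-2576) = 4155
Policy B (E := 6):
  W = 149
  F = 54 + 5·149 = 799
  E = 6
  M = 179 − 6·149 − 2·6 = -727
Policy C (E := 19):
  W = 149
  F = 54 + 5·149 = 799
  E = 19
  M = 179 − 6·149 − 2·19 = -753
Comparing — Policy A: M=4155, Policy B: M=-727, Policy C: M=-753. Highest is 4155 (Policy A).

4155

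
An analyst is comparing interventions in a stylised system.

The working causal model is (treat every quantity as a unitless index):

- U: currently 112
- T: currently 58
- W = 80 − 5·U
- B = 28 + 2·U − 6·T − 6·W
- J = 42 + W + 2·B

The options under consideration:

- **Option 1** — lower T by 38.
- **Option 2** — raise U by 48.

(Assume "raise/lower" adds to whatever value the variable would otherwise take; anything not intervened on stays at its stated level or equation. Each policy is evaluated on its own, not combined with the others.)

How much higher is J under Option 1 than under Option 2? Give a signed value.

Option 1 (T − 38):
  U = 112
  T = 58 − 38 = 20
  W = 80 − 5·112 = -480
  B = 28 + 2·112 − 6·20 − 6·(-480) = 3012
  J = 42 + (-480) + 2·3012 = 5586
Option 2 (U + 48):
  U = 112 + 48 = 160
  T = 58
  W = 80 − 5·160 = -720
  B = 28 + 2·160 − 6·58 − 6·(-720) = 4320
  J = 42 + (-720) + 2·4320 = 7962
J: 5586 − 7962 = -2376

-2376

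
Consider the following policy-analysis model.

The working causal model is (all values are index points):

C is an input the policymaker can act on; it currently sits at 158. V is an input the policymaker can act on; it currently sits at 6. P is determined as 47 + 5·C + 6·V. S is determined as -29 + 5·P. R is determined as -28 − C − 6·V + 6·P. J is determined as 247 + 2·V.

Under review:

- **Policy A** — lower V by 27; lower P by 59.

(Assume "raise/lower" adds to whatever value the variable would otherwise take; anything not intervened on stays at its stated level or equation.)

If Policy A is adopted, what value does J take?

205

Policy A (V − 27, P − 59):
  V = 6 − 27 = -21
  J = 247 + 2·(-21) = 205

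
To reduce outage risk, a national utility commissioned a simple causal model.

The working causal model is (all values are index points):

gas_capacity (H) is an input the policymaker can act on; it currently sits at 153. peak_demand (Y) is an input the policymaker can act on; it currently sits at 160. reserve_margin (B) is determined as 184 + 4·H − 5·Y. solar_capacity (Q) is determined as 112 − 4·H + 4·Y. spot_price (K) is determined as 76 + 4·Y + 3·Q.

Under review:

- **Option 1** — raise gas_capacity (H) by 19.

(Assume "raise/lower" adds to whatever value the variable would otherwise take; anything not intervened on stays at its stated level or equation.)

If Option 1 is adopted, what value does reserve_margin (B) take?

Option 1 (H + 19):
  H = 153 + 19 = 172
  Y = 160
  B = 184 + 4·172 − 5·160 = 72

72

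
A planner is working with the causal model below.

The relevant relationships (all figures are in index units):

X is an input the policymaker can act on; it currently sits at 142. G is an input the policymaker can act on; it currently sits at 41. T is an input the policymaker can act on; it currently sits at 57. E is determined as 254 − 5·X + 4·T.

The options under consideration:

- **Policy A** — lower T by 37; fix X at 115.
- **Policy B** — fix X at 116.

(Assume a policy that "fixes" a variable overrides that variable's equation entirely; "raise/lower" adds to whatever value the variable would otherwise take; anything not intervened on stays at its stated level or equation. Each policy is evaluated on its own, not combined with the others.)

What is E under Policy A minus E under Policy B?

-143

Policy A (T − 37, X := 115):
  X = 115
  T = 57 − 37 = 20
  E = 254 − 5·115 + 4·20 = -241
Policy B (X := 116):
  X = 116
  T = 57
  E = 254 − 5·116 + 4·57 = -98
E: -241 − (-98) = -143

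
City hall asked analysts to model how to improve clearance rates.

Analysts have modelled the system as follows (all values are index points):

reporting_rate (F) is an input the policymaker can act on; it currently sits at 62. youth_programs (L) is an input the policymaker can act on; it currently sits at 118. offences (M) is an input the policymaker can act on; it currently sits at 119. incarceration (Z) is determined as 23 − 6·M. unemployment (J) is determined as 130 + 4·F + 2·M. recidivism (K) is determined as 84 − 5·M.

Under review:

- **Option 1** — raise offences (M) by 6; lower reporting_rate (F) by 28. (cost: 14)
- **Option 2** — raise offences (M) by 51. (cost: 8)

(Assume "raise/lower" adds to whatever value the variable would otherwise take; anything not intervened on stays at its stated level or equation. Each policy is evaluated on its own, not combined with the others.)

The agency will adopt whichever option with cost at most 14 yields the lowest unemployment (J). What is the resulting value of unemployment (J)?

Option 1 (M + 6, F − 28):
  F = 62 − 28 = 34
  M = 119 + 6 = 125
  J = 130 + 4·34 + 2·125 = 516
Option 2 (M + 51):
  F = 62
  M = 119 + 51 = 170
  J = 130 + 4·62 + 2·170 = 718
Comparing — Option 1: J=516, Option 2: J=718. Lowest is 516 (Option 1).

516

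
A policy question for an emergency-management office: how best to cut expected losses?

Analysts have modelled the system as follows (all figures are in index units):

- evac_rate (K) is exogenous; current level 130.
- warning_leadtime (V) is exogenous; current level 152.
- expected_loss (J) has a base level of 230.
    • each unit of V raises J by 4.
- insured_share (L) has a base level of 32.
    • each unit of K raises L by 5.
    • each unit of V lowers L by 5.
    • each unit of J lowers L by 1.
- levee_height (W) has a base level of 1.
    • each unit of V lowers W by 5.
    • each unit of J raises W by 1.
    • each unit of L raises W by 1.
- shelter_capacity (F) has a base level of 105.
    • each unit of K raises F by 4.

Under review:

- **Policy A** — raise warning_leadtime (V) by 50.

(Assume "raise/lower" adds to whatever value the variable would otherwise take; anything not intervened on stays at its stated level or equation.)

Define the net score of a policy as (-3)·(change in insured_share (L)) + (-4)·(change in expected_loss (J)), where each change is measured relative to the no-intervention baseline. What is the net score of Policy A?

Baseline:
  K = 130
  V = 152
  J = 230 + 4·152 = 838
  L = 32 + 5·130 − 5·152 − 838 = -916
Policy A (V + 50):
  K = 130
  V = 152 + 50 = 202
  J = 230 + 4·202 = 1038
  L = 32 + 5·130 − 5·202 − 1038 = -1366
ΔL = -1366 − (-916) = -450; ΔJ = 1038 − 838 = 200
Score = (-3)·(-450) + (-4)·200 = 550

550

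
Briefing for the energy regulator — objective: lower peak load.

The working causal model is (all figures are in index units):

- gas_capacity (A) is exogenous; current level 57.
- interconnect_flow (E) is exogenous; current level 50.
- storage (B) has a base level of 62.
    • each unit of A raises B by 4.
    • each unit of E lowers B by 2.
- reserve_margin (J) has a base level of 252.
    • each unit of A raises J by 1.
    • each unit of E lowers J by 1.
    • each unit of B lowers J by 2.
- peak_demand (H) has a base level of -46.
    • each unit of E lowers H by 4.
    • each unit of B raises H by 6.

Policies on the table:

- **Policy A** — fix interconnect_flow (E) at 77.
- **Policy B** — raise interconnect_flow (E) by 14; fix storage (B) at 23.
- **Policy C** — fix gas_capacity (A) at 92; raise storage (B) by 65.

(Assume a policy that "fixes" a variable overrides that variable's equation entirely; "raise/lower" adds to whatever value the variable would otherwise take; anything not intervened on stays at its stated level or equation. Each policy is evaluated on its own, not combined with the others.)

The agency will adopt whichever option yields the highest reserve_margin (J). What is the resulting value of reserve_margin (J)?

Policy A (E := 77):
  A = 57
  E = 77
  B = 62 + 4·57 − 2·77 = 136
  J = 252 + 57 − 77 − 2·136 = -40
Policy B (E + 14, B := 23):
  A = 57
  E = 50 + 14 = 64
  B = 23
  J = 252 + 57 − 64 − 2·23 = 199
Policy C (A := 92, B + 65):
  A = 92
  E = 50
  B = 62 + 4·92 − 2·50 (+65 from intervention) = 395
  J = 252 + 92 − 50 − 2·395 = -496
Comparing — Policy A: J=-40, Policy B: J=199, Policy C: J=-496. Highest is 199 (Policy B).

199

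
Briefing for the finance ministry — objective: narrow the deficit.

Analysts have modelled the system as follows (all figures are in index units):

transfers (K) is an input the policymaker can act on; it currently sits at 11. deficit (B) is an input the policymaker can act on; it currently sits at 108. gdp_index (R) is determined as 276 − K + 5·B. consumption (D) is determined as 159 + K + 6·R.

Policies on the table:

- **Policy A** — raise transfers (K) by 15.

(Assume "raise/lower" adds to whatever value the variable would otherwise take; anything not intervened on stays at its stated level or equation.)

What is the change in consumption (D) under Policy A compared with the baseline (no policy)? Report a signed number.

-75

Baseline:
  K = 11
  B = 108
  R = 276 − 11 + 5·108 = 805
  D = 159 + 11 + 6·805 = 5000
Policy A (K + 15):
  K = 11 + 15 = 26
  B = 108
  R = 276 − 26 + 5·108 = 790
  D = 159 + 26 + 6·790 = 4925
Change in D: 4925 − 5000 = -75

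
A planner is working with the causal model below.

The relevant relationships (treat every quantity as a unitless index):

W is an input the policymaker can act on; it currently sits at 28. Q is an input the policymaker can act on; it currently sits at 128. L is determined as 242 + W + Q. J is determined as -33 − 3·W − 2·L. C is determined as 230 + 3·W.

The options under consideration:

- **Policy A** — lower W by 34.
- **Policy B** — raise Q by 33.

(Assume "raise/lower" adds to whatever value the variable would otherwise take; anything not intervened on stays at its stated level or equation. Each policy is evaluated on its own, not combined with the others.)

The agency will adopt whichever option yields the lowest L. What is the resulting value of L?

364

Policy A (W − 34):
  W = 28 − 34 = -6
  Q = 128
  L = 242 + (-6) + 128 = 364
Policy B (Q + 33):
  W = 28
  Q = 128 + 33 = 161
  L = 242 + 28 + 161 = 431
Comparing — Policy A: L=364, Policy B: L=431. Lowest is 364 (Policy A).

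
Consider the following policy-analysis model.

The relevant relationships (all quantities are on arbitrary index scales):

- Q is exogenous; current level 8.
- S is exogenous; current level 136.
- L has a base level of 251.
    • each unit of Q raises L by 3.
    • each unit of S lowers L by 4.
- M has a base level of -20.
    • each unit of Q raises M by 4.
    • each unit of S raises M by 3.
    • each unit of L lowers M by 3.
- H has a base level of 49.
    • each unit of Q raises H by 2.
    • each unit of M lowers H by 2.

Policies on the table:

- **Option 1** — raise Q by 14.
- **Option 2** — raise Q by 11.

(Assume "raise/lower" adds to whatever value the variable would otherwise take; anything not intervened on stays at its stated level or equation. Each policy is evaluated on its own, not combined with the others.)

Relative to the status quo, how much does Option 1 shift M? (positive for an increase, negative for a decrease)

-70

Baseline:
  Q = 8
  S = 136
  L = 251 + 3·8 − 4·136 = -269
  M = -20 + 4·8 + 3·136 − 3·(-269) = 1227
Option 1 (Q + 14):
  Q = 8 + 14 = 22
  S = 136
  L = 251 + 3·22 − 4·136 = -227
  M = -20 + 4·22 + 3·136 − 3·(-227) = 1157
Change in M: 1157 − 1227 = -70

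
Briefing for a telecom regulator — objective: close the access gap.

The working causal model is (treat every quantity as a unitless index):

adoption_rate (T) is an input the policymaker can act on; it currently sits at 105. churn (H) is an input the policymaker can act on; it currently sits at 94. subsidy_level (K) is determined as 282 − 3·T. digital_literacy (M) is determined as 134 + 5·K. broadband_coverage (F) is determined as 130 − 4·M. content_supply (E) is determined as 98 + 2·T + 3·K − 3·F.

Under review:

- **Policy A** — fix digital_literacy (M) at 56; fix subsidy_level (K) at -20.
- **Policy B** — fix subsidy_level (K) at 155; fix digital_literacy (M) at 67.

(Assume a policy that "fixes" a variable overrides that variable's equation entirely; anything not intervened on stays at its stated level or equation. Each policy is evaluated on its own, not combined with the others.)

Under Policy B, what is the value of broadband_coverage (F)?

-138

Policy B (K := 155, M := 67):
  T = 105
  K = 155
  M = 67
  F = 130 − 4·67 = -138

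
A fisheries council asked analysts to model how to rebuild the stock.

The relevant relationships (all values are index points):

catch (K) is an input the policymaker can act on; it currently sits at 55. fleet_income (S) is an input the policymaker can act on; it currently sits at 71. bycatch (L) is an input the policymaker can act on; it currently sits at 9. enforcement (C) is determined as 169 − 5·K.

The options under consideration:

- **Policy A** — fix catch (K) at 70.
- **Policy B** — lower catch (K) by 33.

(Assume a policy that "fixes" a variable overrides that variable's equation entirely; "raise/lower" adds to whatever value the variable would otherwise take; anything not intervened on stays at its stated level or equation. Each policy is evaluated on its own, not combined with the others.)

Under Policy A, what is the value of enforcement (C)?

-181

Policy A (K := 70):
  K = 70
  C = 169 − 5·70 = -181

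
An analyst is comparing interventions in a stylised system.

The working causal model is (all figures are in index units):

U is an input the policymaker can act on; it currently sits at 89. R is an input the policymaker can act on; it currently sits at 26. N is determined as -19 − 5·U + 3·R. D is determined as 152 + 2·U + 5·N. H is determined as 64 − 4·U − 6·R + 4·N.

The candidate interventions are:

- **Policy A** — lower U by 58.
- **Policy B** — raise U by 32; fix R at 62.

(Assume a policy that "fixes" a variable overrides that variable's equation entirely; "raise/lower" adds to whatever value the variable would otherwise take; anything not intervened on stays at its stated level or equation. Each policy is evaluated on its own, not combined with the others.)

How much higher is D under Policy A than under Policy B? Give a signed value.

1530

Policy A (U − 58):
  U = 89 − 58 = 31
  R = 26
  N = -19 − 5·31 + 3·26 = -96
  D = 152 + 2·31 + 5·(-96) = -266
Policy B (U + 32, R := 62):
  U = 89 + 32 = 121
  R = 62
  N = -19 − 5·121 + 3·62 = -438
  D = 152 + 2·121 + 5·(-438) = -1796
D: -266 − (-1796) = 1530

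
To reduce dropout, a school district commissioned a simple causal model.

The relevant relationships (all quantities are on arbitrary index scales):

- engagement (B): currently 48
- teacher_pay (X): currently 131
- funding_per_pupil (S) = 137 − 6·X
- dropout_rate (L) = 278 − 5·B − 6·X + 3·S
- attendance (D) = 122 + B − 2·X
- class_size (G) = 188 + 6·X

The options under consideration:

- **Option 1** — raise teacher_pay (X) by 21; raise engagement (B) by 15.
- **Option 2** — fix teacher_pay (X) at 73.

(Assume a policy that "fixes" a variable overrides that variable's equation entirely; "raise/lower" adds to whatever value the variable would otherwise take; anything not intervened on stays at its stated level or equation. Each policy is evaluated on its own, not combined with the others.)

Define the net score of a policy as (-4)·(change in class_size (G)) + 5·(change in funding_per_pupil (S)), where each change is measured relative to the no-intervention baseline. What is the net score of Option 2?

3132

Baseline:
  X = 131
  S = 137 − 6·131 = -649
  G = 188 + 6·131 = 974
Option 2 (X := 73):
  X = 73
  S = 137 − 6·73 = -301
  G = 188 + 6·73 = 626
ΔG = 626 − 974 = -348; ΔS = -301 − (-649) = 348
Score = (-4)·(-348) + 5·348 = 3132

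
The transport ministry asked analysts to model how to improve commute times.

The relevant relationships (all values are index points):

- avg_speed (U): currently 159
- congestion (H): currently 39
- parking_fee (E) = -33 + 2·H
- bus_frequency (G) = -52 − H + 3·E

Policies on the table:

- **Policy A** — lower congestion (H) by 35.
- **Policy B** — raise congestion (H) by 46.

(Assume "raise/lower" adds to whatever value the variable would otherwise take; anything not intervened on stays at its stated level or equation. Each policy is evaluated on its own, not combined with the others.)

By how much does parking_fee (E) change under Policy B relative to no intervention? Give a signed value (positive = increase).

Baseline:
  H = 39
  E = -33 + 2·39 = 45
Policy B (H + 46):
  H = 39 + 46 = 85
  E = -33 + 2·85 = 137
Change in E: 137 − 45 = 92

92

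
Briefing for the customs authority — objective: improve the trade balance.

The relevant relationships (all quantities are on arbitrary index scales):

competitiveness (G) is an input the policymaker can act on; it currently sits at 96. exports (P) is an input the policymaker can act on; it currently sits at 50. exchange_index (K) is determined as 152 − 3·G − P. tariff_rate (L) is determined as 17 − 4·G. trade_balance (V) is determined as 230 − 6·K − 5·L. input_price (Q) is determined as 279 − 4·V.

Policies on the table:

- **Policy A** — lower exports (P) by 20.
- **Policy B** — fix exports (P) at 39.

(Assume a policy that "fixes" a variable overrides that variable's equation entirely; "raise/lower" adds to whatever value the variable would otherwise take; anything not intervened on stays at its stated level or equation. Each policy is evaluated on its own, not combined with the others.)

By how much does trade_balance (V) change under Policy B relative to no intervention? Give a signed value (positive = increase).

Baseline:
  G = 96
  P = 50
  K = 152 − 3·96 − 50 = -186
  L = 17 − 4·96 = -367
  V = 230 − 6·(-186) − 5·(-367) = 3181
Policy B (P := 39):
  G = 96
  P = 39
  K = 152 − 3·96 − 39 = -175
  L = 17 − 4·96 = -367
  V = 230 − 6·(-175) − 5·(-367) = 3115
Change in V: 3115 − 3181 = -66

-66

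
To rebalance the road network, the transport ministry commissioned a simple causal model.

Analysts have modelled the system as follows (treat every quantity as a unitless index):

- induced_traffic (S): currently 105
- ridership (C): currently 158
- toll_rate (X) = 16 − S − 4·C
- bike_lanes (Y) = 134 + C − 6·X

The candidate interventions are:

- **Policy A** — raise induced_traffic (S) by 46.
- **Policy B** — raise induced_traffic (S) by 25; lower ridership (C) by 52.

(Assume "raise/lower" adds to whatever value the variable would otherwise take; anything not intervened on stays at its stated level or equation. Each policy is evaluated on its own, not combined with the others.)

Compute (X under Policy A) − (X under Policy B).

-229

Policy A (S + 46):
  S = 105 + 46 = 151
  C = 158
  X = 16 − 151 − 4·158 = -767
Policy B (S + 25, C − 52):
  S = 105 + 25 = 130
  C = 158 − 52 = 106
  X = 16 − 130 − 4·106 = -538
X: -767 − (-538) = -229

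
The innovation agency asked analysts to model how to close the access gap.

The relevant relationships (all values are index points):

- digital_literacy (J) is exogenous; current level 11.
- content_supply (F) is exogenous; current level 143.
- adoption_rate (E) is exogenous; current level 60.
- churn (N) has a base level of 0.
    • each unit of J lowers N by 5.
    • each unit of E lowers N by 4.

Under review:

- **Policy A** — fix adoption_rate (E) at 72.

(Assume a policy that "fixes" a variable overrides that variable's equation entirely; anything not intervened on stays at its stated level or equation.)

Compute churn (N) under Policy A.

-343

Policy A (E := 72):
  J = 11
  E = 72
  N = 0 − 5·11 − 4·72 = -343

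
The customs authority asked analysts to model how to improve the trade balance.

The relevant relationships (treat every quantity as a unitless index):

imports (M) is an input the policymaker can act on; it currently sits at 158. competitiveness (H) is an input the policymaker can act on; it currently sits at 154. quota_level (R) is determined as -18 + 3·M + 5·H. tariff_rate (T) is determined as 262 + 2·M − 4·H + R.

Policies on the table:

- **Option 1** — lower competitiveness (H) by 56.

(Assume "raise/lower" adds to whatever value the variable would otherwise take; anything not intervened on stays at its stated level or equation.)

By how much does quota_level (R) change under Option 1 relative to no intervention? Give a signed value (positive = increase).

-280

Baseline:
  M = 158
  H = 154
  R = -18 + 3·158 + 5·154 = 1226
Option 1 (H − 56):
  M = 158
  H = 154 − 56 = 98
  R = -18 + 3·158 + 5·98 = 946
Change in R: 946 − 1226 = -280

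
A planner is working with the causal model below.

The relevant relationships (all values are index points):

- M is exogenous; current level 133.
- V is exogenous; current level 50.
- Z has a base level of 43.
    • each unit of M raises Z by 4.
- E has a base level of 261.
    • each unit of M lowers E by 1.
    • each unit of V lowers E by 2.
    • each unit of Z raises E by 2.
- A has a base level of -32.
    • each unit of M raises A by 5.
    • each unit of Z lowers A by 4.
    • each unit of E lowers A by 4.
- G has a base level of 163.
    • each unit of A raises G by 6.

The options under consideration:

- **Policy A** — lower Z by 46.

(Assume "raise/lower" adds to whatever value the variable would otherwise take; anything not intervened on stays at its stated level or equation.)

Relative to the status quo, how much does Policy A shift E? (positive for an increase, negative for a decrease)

-92

Baseline:
  M = 133
  V = 50
  Z = 43 + 4·133 = 575
  E = 261 − 133 − 2·50 + 2·575 = 1178
Policy A (Z − 46):
  M = 133
  V = 50
  Z = 43 + 4·133 (−46 from intervention) = 529
  E = 261 − 133 − 2·50 + 2·529 = 1086
Change in E: 1086 − 1178 = -92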